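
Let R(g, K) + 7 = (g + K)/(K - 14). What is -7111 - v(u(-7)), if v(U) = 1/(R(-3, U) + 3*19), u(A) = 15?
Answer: -440883/62 ≈ -7111.0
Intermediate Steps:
R(g, K) = -7 + (K + g)/(-14 + K) (R(g, K) = -7 + (g + K)/(K - 14) = -7 + (K + g)/(-14 + K))
v(U) = 1/(57 + (95 - 6*U)/(-14 + U)) (v(U) = 1/((98 - 3 - 6*U)/(-14 + U) + 3*19) = 1/((95 - 6*U)/(-14 + U) + 57) = 1/(57 + (95 - 6*U)/(-14 + U)))
-7111 - v(u(-7)) = -7111 - (-14 + 15)/(-703 + 51*15) = -7111 - 1/(-703 + 765) = -7111 - 1/62 = -440883/62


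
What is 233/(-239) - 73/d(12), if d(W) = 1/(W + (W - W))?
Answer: -209597/239 ≈ -876.97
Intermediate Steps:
d(W) = 1/W (d(W) = 1/(W + 0) = 1/W)
233/(-239) - 73/d(12) = 233/(-239) - 73/(1/12) = 233*(-1/239) - 73/1/12 = -233/239 - 73*12 = -233/239 - 876 = -209597/239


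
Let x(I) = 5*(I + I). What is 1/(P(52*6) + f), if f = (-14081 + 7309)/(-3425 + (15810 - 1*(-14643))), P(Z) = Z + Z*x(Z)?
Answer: 6757/6579640571 ≈ 1.0270e-6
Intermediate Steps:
x(I) = 10*I (x(I) = 5*(2*I) = 10*I)
P(Z) = Z + 10*Z**2 (P(Z) = Z + Z*(10*Z) = Z + 10*Z**2)
f = -1693/6757 (f = -6772/(-3425 + (15810 + 14643)) = -6772/(-3425 + 30453) = -6772/27028 = -6772*1/27028 = -1693/6757 ≈ -0.25056)
1/(P(52*6) + f) = 1/((52*6)*(1 + 10*(52*6)) - 1693/6757) = 1/(312*(1 + 10*312) - 1693/6757) = 1/(312*(1 + 3120) - 1693/6757) = 1/(312*3121 - 1693/6757) = 1/(973752 - 1693/6757) = 1/(6579640571/6757) = 6757/6579640571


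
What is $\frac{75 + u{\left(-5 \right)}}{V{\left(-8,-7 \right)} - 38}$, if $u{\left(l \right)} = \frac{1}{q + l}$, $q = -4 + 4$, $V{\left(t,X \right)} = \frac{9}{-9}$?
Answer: $- \frac{374}{195} \approx -1.9179$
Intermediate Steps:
$V{\left(t,X \right)} = -1$ ($V{\left(t,X \right)} = 9 \left(- \frac{1}{9}\right) = -1$)
$q = 0$
$u{\left(l \right)} = \frac{1}{l}$ ($u{\left(l \right)} = \frac{1}{0 + l} = \frac{1}{l}$)
$\frac{75 + u{\left(-5 \right)}}{V{\left(-8,-7 \right)} - 38} = \frac{75 + \frac{1}{-5}}{-1 - 38} = \frac{75 - \frac{1}{5}}{-39} = \left(- \frac{1}{39}\right) \frac{374}{5} = - \frac{374}{195}$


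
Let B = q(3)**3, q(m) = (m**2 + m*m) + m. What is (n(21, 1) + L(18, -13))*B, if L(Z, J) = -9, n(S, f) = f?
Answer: -74088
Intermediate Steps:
q(m) = m + 2*m**2 (q(m) = (m**2 + m**2) + m = 2*m**2 + m = m + 2*m**2)
B = 9261 (B = (3*(1 + 2*3))**3 = (3*(1 + 6))**3 = (3*7)**3 = 21**3 = 9261)
(n(21, 1) + L(18, -13))*B = (1 - 9)*9261 = -8*9261 = -74088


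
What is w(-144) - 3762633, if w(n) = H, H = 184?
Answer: -3762449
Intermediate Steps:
w(n) = 184
w(-144) - 3762633 = 184 - 3762633 = -3762449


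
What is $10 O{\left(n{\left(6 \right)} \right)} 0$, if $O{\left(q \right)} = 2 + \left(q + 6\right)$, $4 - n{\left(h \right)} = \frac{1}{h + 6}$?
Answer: $0$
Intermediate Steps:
$n{\left(h \right)} = 4 - \frac{1}{6 + h}$ ($n{\left(h \right)} = 4 - \frac{1}{h + 6} = 4 - \frac{1}{6 + h}$)
$O{\left(q \right)} = 8 + q$ ($O{\left(q \right)} = 2 + \left(6 + q\right) = 8 + q$)
$10 O{\left(n{\left(6 \right)} \right)} 0 = 10 \left(8 + \frac{23 + 4 \cdot 6}{6 + 6}\right) 0 = 10 \left(8 + \frac{23 + 24}{12}\right) 0 = 10 \left(8 + \frac{1}{12} \cdot 47\right) 0 = 10 \left(8 + \frac{47}{12}\right) 0 = 10 \cdot \frac{143}{12} \cdot 0 = \frac{715}{6} \cdot 0 = 0$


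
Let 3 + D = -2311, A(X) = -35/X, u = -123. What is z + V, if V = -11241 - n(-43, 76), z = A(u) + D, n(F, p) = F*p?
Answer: -1265266/123 ≈ -10287.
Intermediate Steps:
D = -2314 (D = -3 - 2311 = -2314)
z = -284587/123 (z = -35/(-123) - 2314 = -35*(-1/123) - 2314 = 35/123 - 2314 = -284587/123 ≈ -2313.7)
V = -7973 (V = -11241 - (-43)*76 = -11241 - 1*(-3268) = -11241 + 3268 = -7973)
z + V = -284587/123 - 7973 = -1265266/123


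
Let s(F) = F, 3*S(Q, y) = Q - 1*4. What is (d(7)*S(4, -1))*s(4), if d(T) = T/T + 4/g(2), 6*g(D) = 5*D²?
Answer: 0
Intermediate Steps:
S(Q, y) = -4/3 + Q/3 (S(Q, y) = (Q - 1*4)/3 = (Q - 4)/3 = (-4 + Q)/3 = -4/3 + Q/3)
g(D) = 5*D²/6 (g(D) = (5*D²)/6 = 5*D²/6)
d(T) = 11/5 (d(T) = T/T + 4/(((⅚)*2²)) = 1 + 4/(((⅚)*4)) = 1 + 4/(10/3) = 1 + 4*(3/10) = 1 + 6/5 = 11/5)
(d(7)*S(4, -1))*s(4) = (11*(-4/3 + (⅓)*4)/5)*4 = (11*(-4/3 + 4/3)/5)*4 = ((11/5)*0)*4 = 0*4 = 0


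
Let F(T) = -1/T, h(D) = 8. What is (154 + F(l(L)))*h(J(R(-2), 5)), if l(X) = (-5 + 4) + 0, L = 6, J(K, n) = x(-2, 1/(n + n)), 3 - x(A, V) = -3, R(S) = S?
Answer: 1240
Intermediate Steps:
x(A, V) = 6 (x(A, V) = 3 - 1*(-3) = 3 + 3 = 6)
J(K, n) = 6
l(X) = -1 (l(X) = -1 + 0 = -1)
(154 + F(l(L)))*h(J(R(-2), 5)) = (154 - 1/(-1))*8 = (154 - 1*(-1))*8 = (154 + 1)*8 = 155*8 = 1240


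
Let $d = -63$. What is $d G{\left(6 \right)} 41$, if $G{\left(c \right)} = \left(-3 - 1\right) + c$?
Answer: $-5166$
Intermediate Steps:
$G{\left(c \right)} = -4 + c$
$d G{\left(6 \right)} 41 = - 63 \left(-4 + 6\right) 41 = \left(-63\right) 2 \cdot 41 = \left(-126\right) 41 = -5166$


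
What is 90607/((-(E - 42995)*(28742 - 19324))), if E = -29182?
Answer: 90607/679762986 ≈ 0.00013329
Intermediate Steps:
90607/((-(E - 42995)*(28742 - 19324))) = 90607/((-(-29182 - 42995)*(28742 - 19324))) = 90607/((-(-72177)*9418)) = 90607/((-1*(-679762986))) = 90607/679762986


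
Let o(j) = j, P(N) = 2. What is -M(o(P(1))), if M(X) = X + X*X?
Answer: -6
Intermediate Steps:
M(X) = X + X**2
-M(o(P(1))) = -2*(1 + 2) = -2*3 = -1*6 = -6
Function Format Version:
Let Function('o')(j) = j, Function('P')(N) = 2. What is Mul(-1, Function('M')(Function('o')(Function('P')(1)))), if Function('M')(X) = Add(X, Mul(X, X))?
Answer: -6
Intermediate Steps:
Function('M')(X) = Add(X, Pow(X, 2))
Mul(-1, Function('M')(Function('o')(Function('P')(1)))) = Mul(-1, Mul(2, Add(1, 2))) = Mul(-1, Mul(2, 3)) = Mul(-1, 6) = -6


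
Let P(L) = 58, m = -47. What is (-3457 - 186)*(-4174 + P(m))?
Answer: 14994588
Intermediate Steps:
(-3457 - 186)*(-4174 + P(m)) = (-3457 - 186)*(-4174 + 58) = -3643*(-4116) = 14994588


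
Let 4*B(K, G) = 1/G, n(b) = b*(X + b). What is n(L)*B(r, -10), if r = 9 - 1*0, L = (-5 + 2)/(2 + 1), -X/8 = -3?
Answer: 23/40 ≈ 0.57500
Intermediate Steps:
X = 24 (X = -8*(-3) = 24)
L = -1 (L = -3/3 = -3*⅓ = -1)
n(b) = b*(24 + b)
r = 9 (r = 9 + 0 = 9)
B(K, G) = 1/(4*G)
n(L)*B(r, -10) = (-(24 - 1))*((¼)/(-10)) = (-1*23)*((¼)*(-⅒)) = -23*(-1/40) = 23/40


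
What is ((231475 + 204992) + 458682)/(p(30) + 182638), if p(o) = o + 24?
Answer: 895149/182692 ≈ 4.8998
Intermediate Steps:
p(o) = 24 + o
((231475 + 204992) + 458682)/(p(30) + 182638) = ((231475 + 204992) + 458682)/((24 + 30) + 182638) = (436467 + 458682)/(54 + 182638) = 895149/182692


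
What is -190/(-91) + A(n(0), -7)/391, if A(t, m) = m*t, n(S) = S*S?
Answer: 190/91 ≈ 2.0879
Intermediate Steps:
n(S) = S**2
-190/(-91) + A(n(0), -7)/391 = -190/(-91) - 7*0**2/391 = -190*(-1/91) - 7*0*(1/391) = 190/91 + 0*(1/391) = 190/91 + 0 = 190/91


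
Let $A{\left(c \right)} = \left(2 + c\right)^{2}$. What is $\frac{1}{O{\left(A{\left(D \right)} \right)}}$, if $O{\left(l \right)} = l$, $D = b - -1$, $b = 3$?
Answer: $\frac{1}{36} \approx 0.027778$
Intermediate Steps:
$D = 4$ ($D = 3 - -1 = 3 + 1 = 4$)
$\frac{1}{O{\left(A{\left(D \right)} \right)}} = \frac{1}{\left(2 + 4\right)^{2}} = \frac{1}{6^{2}} = \frac{1}{36}$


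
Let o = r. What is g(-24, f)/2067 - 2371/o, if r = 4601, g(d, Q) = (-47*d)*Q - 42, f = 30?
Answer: 50201247/3170089 ≈ 15.836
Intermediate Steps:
g(d, Q) = -42 - 47*Q*d (g(d, Q) = -47*Q*d - 42 = -42 - 47*Q*d)
o = 4601
g(-24, f)/2067 - 2371/o = (-42 - 47*30*(-24))/2067 - 2371/4601 = (-42 + 33840)*(1/2067) - 2371*1/4601 = 33798*(1/2067) - 2371/4601 = 11266/689 - 2371/4601 = 50201247/3170089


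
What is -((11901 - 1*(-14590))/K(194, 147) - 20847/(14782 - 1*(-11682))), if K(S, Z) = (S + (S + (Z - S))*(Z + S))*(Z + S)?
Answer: 357022225643/454107975904 ≈ 0.78621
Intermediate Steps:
K(S, Z) = (S + Z)*(S + Z*(S + Z)) (K(S, Z) = (S + Z*(S + Z))*(S + Z) = (S + Z)*(S + Z*(S + Z)))
-((11901 - 1*(-14590))/K(194, 147) - 20847/(14782 - 1*(-11682))) = -((11901 - 1*(-14590))/(194**2 + 147**3 + 194*147 + 147*194**2 + 2*194*147**2) - 20847/(14782 - 1*(-11682))) = -((11901 + 14590)/(37636 + 3176523 + 28518 + 147*37636 + 2*194*21609) - 20847/(14782 + 11682)) = -(26491/(37636 + 3176523 + 28518 + 5532492 + 8384292) - 20847/26464) = -(26491/17159461 - 20847*1/26464) = -(26491*(1/17159461) - 20847/26464) = -(26491/17159461 - 20847/26464) = -1*(-357022225643/454107975904) = 357022225643/454107975904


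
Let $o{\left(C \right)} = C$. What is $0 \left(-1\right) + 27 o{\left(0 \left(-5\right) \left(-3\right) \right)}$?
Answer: $0$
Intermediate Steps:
$0 \left(-1\right) + 27 o{\left(0 \left(-5\right) \left(-3\right) \right)} = 0 \left(-1\right) + 27 \cdot 0 \left(-5\right) \left(-3\right) = 0 + 27 \cdot 0 \left(-3\right) = 0 + 27 \cdot 0 = 0 + 0 = 0$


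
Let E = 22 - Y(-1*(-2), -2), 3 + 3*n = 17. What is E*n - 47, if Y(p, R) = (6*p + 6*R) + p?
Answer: 139/3 ≈ 46.333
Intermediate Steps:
n = 14/3 (n = -1 + (⅓)*17 = -1 + 17/3 = 14/3 ≈ 4.6667)
Y(p, R) = 6*R + 7*p (Y(p, R) = (6*R + 6*p) + p = 6*R + 7*p)
E = 20 (E = 22 - (6*(-2) + 7*(-1*(-2))) = 22 - (-12 + 7*2) = 22 - (-12 + 14) = 22 - 1*2 = 22 - 2 = 20)
E*n - 47 = 20*(14/3) - 47 = 280/3 - 47 = 139/3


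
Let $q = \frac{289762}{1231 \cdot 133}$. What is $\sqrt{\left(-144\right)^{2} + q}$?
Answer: $\frac{\sqrt{555880497740470}}{163723} \approx 144.01$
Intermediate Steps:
$q = \frac{289762}{163723} \approx 1.7698$
$\sqrt{\left(-144\right)^{2} + q} = \sqrt{\left(-144\right)^{2} + \frac{289762}{163723}} = \sqrt{20736 + \frac{289762}{163723}} = \sqrt{\frac{3395249890}{163723}} = \frac{\sqrt{555880497740470}}{163723}$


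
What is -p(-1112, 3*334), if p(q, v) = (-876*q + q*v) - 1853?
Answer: 141965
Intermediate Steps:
p(q, v) = -1853 - 876*q + q*v
-p(-1112, 3*334) = -(-1853 - 876*(-1112) - 3336*334) = -(-1853 + 974112 - 1112*1002) = -(-1853 + 974112 - 1114224) = -1*(-141965) = 141965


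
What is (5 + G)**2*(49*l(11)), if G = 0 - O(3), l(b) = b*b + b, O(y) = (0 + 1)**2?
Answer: 103488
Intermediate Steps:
O(y) = 1 (O(y) = 1**2 = 1)
l(b) = b + b**2 (l(b) = b**2 + b = b + b**2)
G = -1 (G = 0 - 1*1 = 0 - 1 = -1)
(5 + G)**2*(49*l(11)) = (5 - 1)**2*(49*(11*(1 + 11))) = 4**2*(49*(11*12)) = 16*(49*132) = 16*6468 = 103488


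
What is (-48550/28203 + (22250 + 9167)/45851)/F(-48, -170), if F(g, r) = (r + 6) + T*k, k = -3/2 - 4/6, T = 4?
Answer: 1340012399/223281440018 ≈ 0.0060015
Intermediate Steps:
k = -13/6 (k = -3*½ - 4*⅙ = -3/2 - ⅔ = -13/6 ≈ -2.1667)
F(g, r) = -8/3 + r (F(g, r) = (r + 6) + 4*(-13/6) = (6 + r) - 26/3 = -8/3 + r)
(-48550/28203 + (22250 + 9167)/45851)/F(-48, -170) = (-48550/28203 + (22250 + 9167)/45851)/(-8/3 - 170) = (-48550*1/28203 + 31417*(1/45851))/(-518/3) = (-48550/28203 + 31417/45851)*(-3/518) = -1340012399/1293135753*(-3/518) = 1340012399/223281440018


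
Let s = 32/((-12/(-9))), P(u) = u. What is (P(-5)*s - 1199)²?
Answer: 1739761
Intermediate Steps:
s = 24 (s = 32/((-12*(-⅑))) = 32/(4/3) = 32*(¾) = 24)
(P(-5)*s - 1199)² = (-5*24 - 1199)² = (-120 - 1199)² = (-1319)² = 1739761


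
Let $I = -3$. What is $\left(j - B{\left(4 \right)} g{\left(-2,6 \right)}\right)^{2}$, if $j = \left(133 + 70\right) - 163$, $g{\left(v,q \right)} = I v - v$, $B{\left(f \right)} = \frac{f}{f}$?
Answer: $1024$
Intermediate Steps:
$B{\left(f \right)} = 1$
$g{\left(v,q \right)} = - 4 v$ ($g{\left(v,q \right)} = - 3 v - v = - 4 v$)
$j = 40$ ($j = 203 - 163 = 40$)
$\left(j - B{\left(4 \right)} g{\left(-2,6 \right)}\right)^{2} = \left(40 - 1 \left(\left(-4\right) \left(-2\right)\right)\right)^{2} = \left(40 - 1 \cdot 8\right)^{2} = \left(40 - 8\right)^{2} = 32^{2} = 1024$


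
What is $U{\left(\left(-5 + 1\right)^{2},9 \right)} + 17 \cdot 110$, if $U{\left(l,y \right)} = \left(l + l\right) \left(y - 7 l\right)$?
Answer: $-1426$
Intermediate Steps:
$U{\left(l,y \right)} = 2 l \left(y - 7 l\right)$
$U{\left(\left(-5 + 1\right)^{2},9 \right)} + 17 \cdot 110 = 2 \left(-5 + 1\right)^{2} \left(9 - 7 \left(-5 + 1\right)^{2}\right) + 17 \cdot 110 = 2 \left(-4\right)^{2} \left(9 - 7 \left(-4\right)^{2}\right) + 1870 = 2 \cdot 16 \left(9 - 112\right) + 1870 = 2 \cdot 16 \left(-103\right) + 1870 = -3296 + 1870 = -1426$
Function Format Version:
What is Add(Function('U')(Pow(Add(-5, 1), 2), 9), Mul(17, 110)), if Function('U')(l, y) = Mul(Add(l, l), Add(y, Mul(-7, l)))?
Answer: -1426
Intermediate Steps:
Function('U')(l, y) = Mul(2, l, Add(y, Mul(-7, l))) (Function('U')(l, y) = Mul(Mul(2, l), Add(y, Mul(-7, l))) = Mul(2, l, Add(y, Mul(-7, l))))
Add(Function('U')(Pow(Add(-5, 1), 2), 9), Mul(17, 110)) = Add(Mul(2, Pow(Add(-5, 1), 2), Add(9, Mul(-7, Pow(Add(-5, 1), 2)))), Mul(17, 110)) = Add(Mul(2, Pow(-4, 2), Add(9, Mul(-7, Pow(-4, 2)))), 1870) = Add(Mul(2, 16, Add(9, Mul(-7, 16))), 1870) = Add(Mul(2, 16, Add(9, -112)), 1870) = Add(Mul(2, 16, -103), 1870) = Add(-3296, 1870) = -1426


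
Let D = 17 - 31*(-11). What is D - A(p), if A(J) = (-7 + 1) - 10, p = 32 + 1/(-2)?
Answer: 374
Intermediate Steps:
D = 358 (D = 17 + 341 = 358)
p = 63/2 (p = 32 - ½ = 63/2 ≈ 31.500)
A(J) = -16 (A(J) = -6 - 10 = -16)
D - A(p) = 358 - 1*(-16) = 358 + 16 = 374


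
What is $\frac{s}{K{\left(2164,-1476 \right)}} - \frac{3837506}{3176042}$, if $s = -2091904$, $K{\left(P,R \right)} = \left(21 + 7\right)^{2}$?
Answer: $- \frac{207718236521}{77813029} \approx -2669.5$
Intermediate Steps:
$K{\left(P,R \right)} = 784$ ($K{\left(P,R \right)} = 28^{2} = 784$)
$\frac{s}{K{\left(2164,-1476 \right)}} - \frac{3837506}{3176042} = - \frac{2091904}{784} - \frac{3837506}{3176042} = \left(-2091904\right) \frac{1}{784} - \frac{1918753}{1588021} = - \frac{130744}{49} - \frac{1918753}{1588021} = - \frac{207718236521}{77813029}$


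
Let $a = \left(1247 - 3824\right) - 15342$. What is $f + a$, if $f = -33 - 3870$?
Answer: $-21822$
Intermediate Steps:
$a = -17919$ ($a = -2577 - 15342 = -17919$)
$f = -3903$ ($f = -33 - 3870 = -3903$)
$f + a = -3903 - 17919 = -21822$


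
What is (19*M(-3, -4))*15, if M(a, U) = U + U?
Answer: -2280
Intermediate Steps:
M(a, U) = 2*U
(19*M(-3, -4))*15 = (19*(2*(-4)))*15 = (19*(-8))*15 = -152*15 = -2280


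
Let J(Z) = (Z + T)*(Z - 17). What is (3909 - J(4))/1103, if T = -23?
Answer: 3662/1103 ≈ 3.3200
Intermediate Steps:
J(Z) = (-23 + Z)*(-17 + Z) (J(Z) = (Z - 23)*(Z - 17) = (-23 + Z)*(-17 + Z))
(3909 - J(4))/1103 = (3909 - (391 + 4**2 - 40*4))/1103 = (3909 - (391 + 16 - 160))*(1/1103) = (3909 - 1*247)*(1/1103) = (3909 - 247)*(1/1103) = 3662*(1/1103) = 3662/1103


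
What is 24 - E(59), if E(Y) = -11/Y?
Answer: 1427/59 ≈ 24.186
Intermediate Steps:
24 - E(59) = 24 - (-11)/59 = 24 - 1*(-11/59) = 24 + 11/59 = 1427/59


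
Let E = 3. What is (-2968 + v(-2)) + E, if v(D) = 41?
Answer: -2924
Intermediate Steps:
(-2968 + v(-2)) + E = (-2968 + 41) + 3 = -2927 + 3 = -2924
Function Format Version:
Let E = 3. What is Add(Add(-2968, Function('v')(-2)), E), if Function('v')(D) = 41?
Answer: -2924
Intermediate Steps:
Add(Add(-2968, Function('v')(-2)), E) = Add(Add(-2968, 41), 3) = Add(-2927, 3) = -2924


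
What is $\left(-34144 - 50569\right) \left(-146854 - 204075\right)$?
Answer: $29728248377$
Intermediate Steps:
$\left(-34144 - 50569\right) \left(-146854 - 204075\right) = \left(-84713\right) \left(-350929\right) = 29728248377$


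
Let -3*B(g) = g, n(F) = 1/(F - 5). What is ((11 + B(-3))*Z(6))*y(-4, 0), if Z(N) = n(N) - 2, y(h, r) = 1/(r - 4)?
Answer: 3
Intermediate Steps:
n(F) = 1/(-5 + F)
B(g) = -g/3
y(h, r) = 1/(-4 + r)
Z(N) = -2 + 1/(-5 + N) (Z(N) = 1/(-5 + N) - 2 = -2 + 1/(-5 + N))
((11 + B(-3))*Z(6))*y(-4, 0) = ((11 - ⅓*(-3))*((11 - 2*6)/(-5 + 6)))/(-4 + 0) = ((11 + 1)*((11 - 12)/1))/(-4) = (12*(1*(-1)))*(-¼) = (12*(-1))*(-¼) = -12*(-¼) = 3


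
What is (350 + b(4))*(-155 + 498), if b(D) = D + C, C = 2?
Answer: 122108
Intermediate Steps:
b(D) = 2 + D (b(D) = D + 2 = 2 + D)
(350 + b(4))*(-155 + 498) = (350 + (2 + 4))*(-155 + 498) = (350 + 6)*343 = 356*343 = 122108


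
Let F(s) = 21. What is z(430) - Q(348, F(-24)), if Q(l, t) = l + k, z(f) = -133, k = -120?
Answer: -361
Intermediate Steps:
Q(l, t) = -120 + l (Q(l, t) = l - 120 = -120 + l)
z(430) - Q(348, F(-24)) = -133 - (-120 + 348) = -133 - 1*228 = -133 - 228 = -361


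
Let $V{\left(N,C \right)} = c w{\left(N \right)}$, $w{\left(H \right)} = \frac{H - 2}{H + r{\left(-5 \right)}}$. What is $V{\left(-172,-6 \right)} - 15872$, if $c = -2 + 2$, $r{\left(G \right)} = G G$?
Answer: $-15872$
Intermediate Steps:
$r{\left(G \right)} = G^{2}$
$c = 0$
$w{\left(H \right)} = \frac{-2 + H}{25 + H}$ ($w{\left(H \right)} = \frac{H - 2}{H + \left(-5\right)^{2}} = \frac{-2 + H}{H + 25} = \frac{-2 + H}{25 + H}$)
$V{\left(N,C \right)} = 0$ ($V{\left(N,C \right)} = 0 \frac{-2 + N}{25 + N} = 0$)
$V{\left(-172,-6 \right)} - 15872 = 0 - 15872 = -15872$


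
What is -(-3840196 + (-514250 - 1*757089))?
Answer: 5111535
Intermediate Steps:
-(-3840196 + (-514250 - 1*757089)) = -(-3840196 + (-514250 - 757089)) = -(-3840196 - 1271339) = -1*(-5111535) = 5111535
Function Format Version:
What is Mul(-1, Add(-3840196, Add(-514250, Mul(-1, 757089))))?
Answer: 5111535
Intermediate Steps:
Mul(-1, Add(-3840196, Add(-514250, Mul(-1, 757089)))) = Mul(-1, Add(-3840196, Add(-514250, -757089))) = Mul(-1, Add(-3840196, -1271339)) = Mul(-1, -5111535) = 5111535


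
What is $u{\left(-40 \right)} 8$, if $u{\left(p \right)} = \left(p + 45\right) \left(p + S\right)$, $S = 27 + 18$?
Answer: $200$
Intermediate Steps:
$S = 45$
$u{\left(p \right)} = \left(45 + p\right)^{2}$ ($u{\left(p \right)} = \left(p + 45\right) \left(p + 45\right) = \left(45 + p\right) \left(45 + p\right) = \left(45 + p\right)^{2}$)
$u{\left(-40 \right)} 8 = \left(2025 + \left(-40\right)^{2} + 90 \left(-40\right)\right) 8 = \left(2025 + 1600 - 3600\right) 8 = 25 \cdot 8 = 200$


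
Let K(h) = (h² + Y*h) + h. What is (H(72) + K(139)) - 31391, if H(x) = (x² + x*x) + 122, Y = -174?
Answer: -25627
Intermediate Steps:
H(x) = 122 + 2*x² (H(x) = (x² + x²) + 122 = 2*x² + 122 = 122 + 2*x²)
K(h) = h² - 173*h (K(h) = (h² - 174*h) + h = h² - 173*h)
(H(72) + K(139)) - 31391 = ((122 + 2*72²) + 139*(-173 + 139)) - 31391 = ((122 + 2*5184) + 139*(-34)) - 31391 = ((122 + 10368) - 4726) - 31391 = (10490 - 4726) - 31391 = 5764 - 31391 = -25627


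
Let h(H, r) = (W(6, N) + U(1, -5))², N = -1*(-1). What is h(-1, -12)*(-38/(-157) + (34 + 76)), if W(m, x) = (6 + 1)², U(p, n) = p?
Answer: 43270000/157 ≈ 2.7561e+5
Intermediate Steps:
N = 1
W(m, x) = 49 (W(m, x) = 7² = 49)
h(H, r) = 2500 (h(H, r) = (49 + 1)² = 50² = 2500)
h(-1, -12)*(-38/(-157) + (34 + 76)) = 2500*(-38/(-157) + (34 + 76)) = 2500*(-38*(-1/157) + 110) = 2500*(38/157 + 110) = 2500*(17308/157) = 43270000/157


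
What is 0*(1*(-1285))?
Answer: 0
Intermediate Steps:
0*(1*(-1285)) = 0*(-1285) = 0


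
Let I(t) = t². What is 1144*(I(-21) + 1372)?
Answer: 2074072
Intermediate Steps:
1144*(I(-21) + 1372) = 1144*((-21)² + 1372) = 1144*(441 + 1372) = 1144*1813 = 2074072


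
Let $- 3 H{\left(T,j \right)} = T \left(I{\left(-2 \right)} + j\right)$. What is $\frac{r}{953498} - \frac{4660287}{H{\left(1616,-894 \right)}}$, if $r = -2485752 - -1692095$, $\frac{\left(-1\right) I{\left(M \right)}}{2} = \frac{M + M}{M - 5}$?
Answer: $- \frac{3898135288763}{371345517088} \approx -10.497$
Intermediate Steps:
$I{\left(M \right)} = - \frac{4 M}{-5 + M}$ ($I{\left(M \right)} = - 2 \frac{M + M}{M - 5} = - 2 \frac{2 M}{-5 + M} = - \frac{4 M}{-5 + M}$)
$H{\left(T,j \right)} = - \frac{T \left(- \frac{8}{7} + j\right)}{3}$ ($H{\left(T,j \right)} = - \frac{T \left(\left(-4\right) \left(-2\right) \frac{1}{-5 - 2} + j\right)}{3} = - \frac{T \left(\left(-4\right) \left(-2\right) \frac{1}{-7} + j\right)}{3} = - \frac{T \left(\left(-4\right) \left(-2\right) \left(- \frac{1}{7}\right) + j\right)}{3} = - \frac{T \left(- \frac{8}{7} + j\right)}{3}$)
$r = -793657$ ($r = -2485752 + 1692095 = -793657$)
$\frac{r}{953498} - \frac{4660287}{H{\left(1616,-894 \right)}} = - \frac{793657}{953498} - \frac{4660287}{\frac{1}{21} \cdot 1616 \left(8 - -6258\right)} = \left(-793657\right) \frac{1}{953498} - \frac{4660287}{\frac{1}{21} \cdot 1616 \left(8 + 6258\right)} = - \frac{793657}{953498} - \frac{4660287}{\frac{1}{21} \cdot 1616 \cdot 6266} = - \frac{793657}{953498} - \frac{4660287}{\frac{10125856}{21}} = - \frac{793657}{953498} - \frac{97866027}{10125856} = - \frac{3898135288763}{371345517088}$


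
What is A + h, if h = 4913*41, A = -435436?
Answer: -234003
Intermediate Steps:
h = 201433
A + h = -435436 + 201433 = -234003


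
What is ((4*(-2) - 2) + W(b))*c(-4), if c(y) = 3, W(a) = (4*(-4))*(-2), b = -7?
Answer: 66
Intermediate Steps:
W(a) = 32 (W(a) = -16*(-2) = 32)
((4*(-2) - 2) + W(b))*c(-4) = ((4*(-2) - 2) + 32)*3 = ((-8 - 2) + 32)*3 = (-10 + 32)*3 = 22*3 = 66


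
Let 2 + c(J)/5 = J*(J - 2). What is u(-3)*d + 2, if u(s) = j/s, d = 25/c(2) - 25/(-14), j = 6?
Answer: 24/7 ≈ 3.4286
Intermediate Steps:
c(J) = -10 + 5*J*(-2 + J) (c(J) = -10 + 5*(J*(J - 2)) = -10 + 5*(J*(-2 + J)) = -10 + 5*J*(-2 + J))
d = -5/7 (d = 25/(-10 - 10*2 + 5*2²) - 25/(-14) = 25/(-10 - 20 + 5*4) - 25*(-1/14) = 25/(-10 - 20 + 20) + 25/14 = 25/(-10) + 25/14 = 25*(-⅒) + 25/14 = -5/2 + 25/14 = -5/7 ≈ -0.71429)
u(s) = 6/s
u(-3)*d + 2 = (6/(-3))*(-5/7) + 2 = (6*(-⅓))*(-5/7) + 2 = -2*(-5/7) + 2 = 10/7 + 2 = 24/7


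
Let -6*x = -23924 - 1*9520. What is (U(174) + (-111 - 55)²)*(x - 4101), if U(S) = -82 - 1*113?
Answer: 40302753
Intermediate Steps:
x = 5574 (x = -(-23924 - 1*9520)/6 = -(-23924 - 9520)/6 = -⅙*(-33444) = 5574)
U(S) = -195 (U(S) = -82 - 113 = -195)
(U(174) + (-111 - 55)²)*(x - 4101) = (-195 + (-111 - 55)²)*(5574 - 4101) = (-195 + (-166)²)*1473 = (-195 + 27556)*1473 = 27361*1473 = 40302753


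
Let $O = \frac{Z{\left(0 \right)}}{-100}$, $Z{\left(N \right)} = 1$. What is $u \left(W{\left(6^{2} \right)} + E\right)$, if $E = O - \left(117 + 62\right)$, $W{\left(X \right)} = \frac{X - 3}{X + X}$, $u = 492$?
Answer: $- \frac{4392371}{50} \approx -87847.0$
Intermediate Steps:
$W{\left(X \right)} = \frac{-3 + X}{2 X}$
$O = - \frac{1}{100}$ ($O = 1 \frac{1}{-100} = 1 \left(- \frac{1}{100}\right) = - \frac{1}{100} \approx -0.01$)
$E = - \frac{17901}{100}$ ($E = - \frac{1}{100} - \left(117 + 62\right) = - \frac{1}{100} - 179 = - \frac{17901}{100} \approx -179.01$)
$u \left(W{\left(6^{2} \right)} + E\right) = 492 \left(\frac{-3 + 6^{2}}{2 \cdot 6^{2}} - \frac{17901}{100}\right) = 492 \left(\frac{-3 + 36}{2 \cdot 36} - \frac{17901}{100}\right) = 492 \left(\frac{1}{2} \cdot \frac{1}{36} \cdot 33 - \frac{17901}{100}\right) = 492 \left(\frac{11}{24} - \frac{17901}{100}\right) = 492 \left(- \frac{107131}{600}\right) = - \frac{4392371}{50}$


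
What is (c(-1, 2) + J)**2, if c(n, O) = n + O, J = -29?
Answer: 784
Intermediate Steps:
c(n, O) = O + n
(c(-1, 2) + J)**2 = ((2 - 1) - 29)**2 = (1 - 29)**2 = (-28)**2 = 784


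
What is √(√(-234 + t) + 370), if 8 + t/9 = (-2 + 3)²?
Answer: √(370 + 3*I*√33) ≈ 19.241 + 0.4478*I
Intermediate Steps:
t = -63 (t = -72 + 9*(-2 + 3)² = -72 + 9*1² = -72 + 9*1 = -72 + 9 = -63)
√(√(-234 + t) + 370) = √(√(-234 - 63) + 370) = √(√(-297) + 370) = √(3*I*√33 + 370) = √(370 + 3*I*√33)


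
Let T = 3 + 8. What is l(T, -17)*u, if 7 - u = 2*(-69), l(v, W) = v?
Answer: 1595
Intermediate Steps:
T = 11
u = 145 (u = 7 - 2*(-69) = 7 - 1*(-138) = 7 + 138 = 145)
l(T, -17)*u = 11*145 = 1595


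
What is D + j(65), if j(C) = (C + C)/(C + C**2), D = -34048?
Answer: -1123583/33 ≈ -34048.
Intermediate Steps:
j(C) = 2*C/(C + C**2) (j(C) = (2*C)/(C + C**2) = 2*C/(C + C**2))
D + j(65) = -34048 + 2/(1 + 65) = -34048 + 2/66 = -34048 + 2*(1/66) = -34048 + 1/33 = -1123583/33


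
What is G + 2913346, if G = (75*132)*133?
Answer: 4230046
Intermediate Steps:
G = 1316700 (G = 9900*133 = 1316700)
G + 2913346 = 1316700 + 2913346 = 4230046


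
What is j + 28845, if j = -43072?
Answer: -14227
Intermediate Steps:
j + 28845 = -43072 + 28845 = -14227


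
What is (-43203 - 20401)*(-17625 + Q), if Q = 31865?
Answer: -905720960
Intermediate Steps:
(-43203 - 20401)*(-17625 + Q) = (-43203 - 20401)*(-17625 + 31865) = -63604*14240 = -905720960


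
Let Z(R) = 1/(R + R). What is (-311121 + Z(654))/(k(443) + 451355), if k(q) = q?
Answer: -406946267/590951784 ≈ -0.68863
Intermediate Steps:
Z(R) = 1/(2*R)
(-311121 + Z(654))/(k(443) + 451355) = (-311121 + (½)/654)/(443 + 451355) = (-311121 + (½)*(1/654))/451798 = (-311121 + 1/1308)*(1/451798) = -406946267/1308*1/451798 = -406946267/590951784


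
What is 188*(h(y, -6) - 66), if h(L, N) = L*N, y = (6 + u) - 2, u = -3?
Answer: -13536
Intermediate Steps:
y = 1 (y = (6 - 3) - 2 = 3 - 2 = 1)
188*(h(y, -6) - 66) = 188*(1*(-6) - 66) = 188*(-6 - 66) = 188*(-72) = -13536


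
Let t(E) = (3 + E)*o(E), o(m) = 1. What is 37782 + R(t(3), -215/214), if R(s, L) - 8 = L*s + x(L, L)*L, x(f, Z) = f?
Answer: 1730401005/45796 ≈ 37785.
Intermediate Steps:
t(E) = 3 + E (t(E) = (3 + E)*1 = 3 + E)
R(s, L) = 8 + L² + L*s (R(s, L) = 8 + (L*s + L*L) = 8 + (L*s + L²) = 8 + (L² + L*s) = 8 + L² + L*s)
37782 + R(t(3), -215/214) = 37782 + (8 + (-215/214)² + (-215/214)*(3 + 3)) = 37782 + (8 + (-215*1/214)² - 215*1/214*6) = 37782 + (8 + (-215/214)² - 215/214*6) = 37782 + (8 + 46225/45796 - 645/107) = 37782 + 136533/45796 = 1730401005/45796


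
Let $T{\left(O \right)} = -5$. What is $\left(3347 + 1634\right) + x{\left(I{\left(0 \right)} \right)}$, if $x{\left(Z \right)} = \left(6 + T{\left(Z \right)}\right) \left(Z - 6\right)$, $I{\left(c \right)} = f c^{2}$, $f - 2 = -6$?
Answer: $4975$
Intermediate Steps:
$f = -4$ ($f = 2 - 6 = -4$)
$I{\left(c \right)} = - 4 c^{2}$
$x{\left(Z \right)} = -6 + Z$ ($x{\left(Z \right)} = \left(6 - 5\right) \left(Z - 6\right) = 1 \left(-6 + Z\right) = -6 + Z$)
$\left(3347 + 1634\right) + x{\left(I{\left(0 \right)} \right)} = \left(3347 + 1634\right) - \left(6 + 4 \cdot 0^{2}\right) = 4981 - 6 = 4975$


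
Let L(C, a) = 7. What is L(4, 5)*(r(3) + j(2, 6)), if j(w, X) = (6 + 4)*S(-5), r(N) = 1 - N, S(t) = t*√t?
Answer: -14 - 350*I*√5 ≈ -14.0 - 782.62*I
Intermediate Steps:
S(t) = t^(3/2)
j(w, X) = -50*I*√5 (j(w, X) = (6 + 4)*(-5)^(3/2) = 10*(-5*I*√5) = -50*I*√5)
L(4, 5)*(r(3) + j(2, 6)) = 7*((1 - 1*3) - 50*I*√5) = 7*((1 - 3) - 50*I*√5) = 7*(-2 - 50*I*√5) = -14 - 350*I*√5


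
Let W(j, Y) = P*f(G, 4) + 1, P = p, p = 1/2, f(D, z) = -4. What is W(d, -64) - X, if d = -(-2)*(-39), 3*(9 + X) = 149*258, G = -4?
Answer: -12806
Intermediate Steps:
p = 1/2 ≈ 0.50000
P = 1/2 ≈ 0.50000
X = 12805 (X = -9 + (149*258)/3 = -9 + (1/3)*38442 = -9 + 12814 = 12805)
d = -78 (d = -1*78 = -78)
W(j, Y) = -1 (W(j, Y) = (1/2)*(-4) + 1 = -2 + 1 = -1)
W(d, -64) - X = -1 - 1*12805 = -1 - 12805 = -12806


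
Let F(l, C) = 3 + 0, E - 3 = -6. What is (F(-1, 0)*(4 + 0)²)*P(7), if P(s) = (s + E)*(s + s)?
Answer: 2688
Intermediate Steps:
E = -3 (E = 3 - 6 = -3)
P(s) = 2*s*(-3 + s) (P(s) = (s - 3)*(s + s) = (-3 + s)*(2*s) = 2*s*(-3 + s))
F(l, C) = 3
(F(-1, 0)*(4 + 0)²)*P(7) = (3*(4 + 0)²)*(2*7*(-3 + 7)) = (3*4²)*(2*7*4) = (3*16)*56 = 48*56 = 2688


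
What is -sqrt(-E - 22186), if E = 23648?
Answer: -I*sqrt(45834) ≈ -214.09*I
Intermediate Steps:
-sqrt(-E - 22186) = -sqrt(-1*23648 - 22186) = -sqrt(-23648 - 22186) = -sqrt(-45834) = -I*sqrt(45834)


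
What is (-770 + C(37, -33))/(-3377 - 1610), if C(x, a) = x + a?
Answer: 766/4987 ≈ 0.15360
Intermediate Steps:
C(x, a) = a + x
(-770 + C(37, -33))/(-3377 - 1610) = (-770 + (-33 + 37))/(-3377 - 1610) = (-770 + 4)/(-4987) = -766*(-1/4987) = 766/4987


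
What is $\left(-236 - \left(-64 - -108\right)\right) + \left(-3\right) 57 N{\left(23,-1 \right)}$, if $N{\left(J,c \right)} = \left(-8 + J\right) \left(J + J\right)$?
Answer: $-118270$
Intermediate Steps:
$N{\left(J,c \right)} = 2 J \left(-8 + J\right)$ ($N{\left(J,c \right)} = \left(-8 + J\right) 2 J = 2 J \left(-8 + J\right)$)
$\left(-236 - \left(-64 - -108\right)\right) + \left(-3\right) 57 N{\left(23,-1 \right)} = \left(-236 - \left(-64 - -108\right)\right) + \left(-3\right) 57 \cdot 2 \cdot 23 \left(-8 + 23\right) = \left(-236 - \left(-64 + 108\right)\right) - 171 \cdot 2 \cdot 23 \cdot 15 = \left(-236 - 44\right) - 117990 = -280 - 117990 = -118270$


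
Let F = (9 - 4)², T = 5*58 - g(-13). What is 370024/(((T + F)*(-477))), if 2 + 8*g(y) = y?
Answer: -2960192/1209195 ≈ -2.4481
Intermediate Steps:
g(y) = -¼ + y/8
T = 2335/8 (T = 5*58 - (-¼ + (⅛)*(-13)) = 290 - (-¼ - 13/8) = 290 - 1*(-15/8) = 290 + 15/8 = 2335/8 ≈ 291.88)
F = 25 (F = 5² = 25)
370024/(((T + F)*(-477))) = 370024/(((2335/8 + 25)*(-477))) = 370024/(((2535/8)*(-477))) = 370024/(-1209195/8) = 370024*(-8/1209195) = -2960192/1209195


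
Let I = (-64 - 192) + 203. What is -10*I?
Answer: 530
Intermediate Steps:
I = -53 (I = -256 + 203 = -53)
-10*I = -10*(-53) = 530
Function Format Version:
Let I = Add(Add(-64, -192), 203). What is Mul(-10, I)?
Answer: 530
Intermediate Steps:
I = -53 (I = Add(-256, 203) = -53)
Mul(-10, I) = Mul(-10, -53) = 530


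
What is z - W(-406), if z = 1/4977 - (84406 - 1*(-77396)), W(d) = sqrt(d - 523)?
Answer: -805288553/4977 - I*sqrt(929) ≈ -1.618e+5 - 30.479*I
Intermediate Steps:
W(d) = sqrt(-523 + d)
z = -805288553/4977 (z = 1/4977 - (84406 + 77396) = 1/4977 - 1*161802 = 1/4977 - 161802 = -805288553/4977 ≈ -1.6180e+5)
z - W(-406) = -805288553/4977 - sqrt(-523 - 406) = -805288553/4977 - sqrt(-929) = -805288553/4977 - I*sqrt(929)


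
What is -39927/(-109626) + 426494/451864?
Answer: 5399700431/4128003572 ≈ 1.3081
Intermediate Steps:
-39927/(-109626) + 426494/451864 = -39927*(-1/109626) + 426494*(1/451864) = 13309/36542 + 213247/225932 = 5399700431/4128003572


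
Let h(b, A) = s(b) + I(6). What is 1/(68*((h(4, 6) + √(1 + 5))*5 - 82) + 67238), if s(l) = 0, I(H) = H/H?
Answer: 31001/1921777202 - 85*√6/960888601 ≈ 1.5915e-5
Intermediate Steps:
I(H) = 1
h(b, A) = 1 (h(b, A) = 0 + 1 = 1)
1/(68*((h(4, 6) + √(1 + 5))*5 - 82) + 67238) = 1/(68*((1 + √(1 + 5))*5 - 82) + 67238) = 1/(68*((1 + √6)*5 - 82) + 67238) = 1/(68*((5 + 5*√6) - 82) + 67238) = 1/(68*(-77 + 5*√6) + 67238) = 1/((-5236 + 340*√6) + 67238) = 1/(62002 + 340*√6)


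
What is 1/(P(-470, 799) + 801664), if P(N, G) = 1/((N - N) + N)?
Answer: 470/376782079 ≈ 1.2474e-6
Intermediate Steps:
P(N, G) = 1/N (P(N, G) = 1/(0 + N) = 1/N)
1/(P(-470, 799) + 801664) = 1/(1/(-470) + 801664) = 1/(-1/470 + 801664) = 1/(376782079/470) = 470/376782079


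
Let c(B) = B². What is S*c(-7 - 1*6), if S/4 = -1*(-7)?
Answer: 4732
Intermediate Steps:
S = 28 (S = 4*(-1*(-7)) = 4*7 = 28)
S*c(-7 - 1*6) = 28*(-7 - 1*6)² = 28*(-7 - 6)² = 28*(-13)² = 28*169 = 4732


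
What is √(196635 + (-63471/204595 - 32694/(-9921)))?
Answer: 2*√22504317488060154644255/676595665 ≈ 443.44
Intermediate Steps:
√(196635 + (-63471/204595 - 32694/(-9921))) = √(196635 + (-63471*1/204595 - 32694*(-1/9921))) = √(196635 + (-63471/204595 + 10898/3307)) = √(196635 + 2019777713/676595665) = √(133044408364988/676595665) = 2*√22504317488060154644255/676595665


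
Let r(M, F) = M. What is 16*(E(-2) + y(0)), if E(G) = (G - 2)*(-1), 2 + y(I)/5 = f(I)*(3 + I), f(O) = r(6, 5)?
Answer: 1344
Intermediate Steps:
f(O) = 6
y(I) = 80 + 30*I (y(I) = -10 + 5*(6*(3 + I)) = -10 + 5*(18 + 6*I) = -10 + (90 + 30*I) = 80 + 30*I)
E(G) = 2 - G (E(G) = (-2 + G)*(-1) = 2 - G)
16*(E(-2) + y(0)) = 16*((2 - 1*(-2)) + (80 + 30*0)) = 16*((2 + 2) + (80 + 0)) = 16*(4 + 80) = 16*84 = 1344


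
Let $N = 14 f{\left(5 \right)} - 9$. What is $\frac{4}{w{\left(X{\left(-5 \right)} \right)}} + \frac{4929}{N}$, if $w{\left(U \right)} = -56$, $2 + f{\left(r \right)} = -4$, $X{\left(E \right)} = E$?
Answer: $- \frac{743}{14} \approx -53.071$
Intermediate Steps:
$f{\left(r \right)} = -6$ ($f{\left(r \right)} = -2 - 4 = -6$)
$N = -93$ ($N = 14 \left(-6\right) - 9 = -84 - 9 = -93$)
$\frac{4}{w{\left(X{\left(-5 \right)} \right)}} + \frac{4929}{N} = \frac{4}{-56} + \frac{4929}{-93} = 4 \left(- \frac{1}{56}\right) + 4929 \left(- \frac{1}{93}\right) = - \frac{1}{14} - 53 = - \frac{743}{14}$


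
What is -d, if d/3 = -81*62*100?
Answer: 1506600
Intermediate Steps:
d = -1506600 (d = 3*(-81*62*100) = 3*(-5022*100) = 3*(-502200) = -1506600)
-d = -1*(-1506600) = 1506600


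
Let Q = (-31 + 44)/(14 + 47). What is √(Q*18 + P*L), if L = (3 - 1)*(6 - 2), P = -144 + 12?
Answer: I*√3915102/61 ≈ 32.437*I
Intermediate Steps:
Q = 13/61 ≈ 0.21311
P = -132
L = 8 (L = 2*4 = 8)
√(Q*18 + P*L) = √((13/61)*18 - 132*8) = √(234/61 - 1056) = √(-64182/61) = I*√3915102/61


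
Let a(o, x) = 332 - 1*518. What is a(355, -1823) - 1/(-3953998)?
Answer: -735443627/3953998 ≈ -186.00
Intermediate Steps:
a(o, x) = -186 (a(o, x) = 332 - 518 = -186)
a(355, -1823) - 1/(-3953998) = -186 - 1/(-3953998) = -186 - 1*(-1/3953998) = -186 + 1/3953998 = -735443627/3953998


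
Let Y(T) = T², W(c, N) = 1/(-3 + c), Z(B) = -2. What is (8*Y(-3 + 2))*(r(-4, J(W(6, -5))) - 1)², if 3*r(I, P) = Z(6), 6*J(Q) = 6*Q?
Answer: 200/9 ≈ 22.222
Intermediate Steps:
J(Q) = Q (J(Q) = (6*Q)/6 = Q)
r(I, P) = -⅔ (r(I, P) = (⅓)*(-2) = -⅔)
(8*Y(-3 + 2))*(r(-4, J(W(6, -5))) - 1)² = (8*(-3 + 2)²)*(-⅔ - 1)² = (8*(-1)²)*(-5/3)² = (8*1)*(25/9) = 8*(25/9) = 200/9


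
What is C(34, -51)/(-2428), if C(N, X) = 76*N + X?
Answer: -2533/2428 ≈ -1.0432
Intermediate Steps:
C(N, X) = X + 76*N
C(34, -51)/(-2428) = (-51 + 76*34)/(-2428) = (-51 + 2584)*(-1/2428) = 2533*(-1/2428) = -2533/2428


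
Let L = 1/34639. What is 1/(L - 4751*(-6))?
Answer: 34639/987419335 ≈ 3.5080e-5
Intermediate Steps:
L = 1/34639 ≈ 2.8869e-5
1/(L - 4751*(-6)) = 1/(1/34639 - 4751*(-6)) = 1/(1/34639 + 28506) = 1/(987419335/34639) = 34639/987419335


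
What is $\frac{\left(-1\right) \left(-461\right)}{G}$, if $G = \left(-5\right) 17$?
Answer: $- \frac{461}{85} \approx -5.4235$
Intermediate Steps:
$G = -85$
$\frac{\left(-1\right) \left(-461\right)}{G} = \frac{\left(-1\right) \left(-461\right)}{-85} = 461 \left(- \frac{1}{85}\right) = - \frac{461}{85}$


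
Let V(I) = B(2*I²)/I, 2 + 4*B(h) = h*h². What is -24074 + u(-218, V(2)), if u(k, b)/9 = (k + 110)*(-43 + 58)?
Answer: -38654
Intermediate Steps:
B(h) = -½ + h³/4 (B(h) = -½ + (h*h²)/4 = -½ + h³/4)
V(I) = (-½ + 2*I⁶)/I (V(I) = (-½ + (2*I²)³/4)/I = (-½ + (8*I⁶)/4)/I = (-½ + 2*I⁶)/I)
u(k, b) = 14850 + 135*k (u(k, b) = 9*((k + 110)*(-43 + 58)) = 9*((110 + k)*15) = 9*(1650 + 15*k) = 14850 + 135*k)
-24074 + u(-218, V(2)) = -24074 + (14850 + 135*(-218)) = -24074 + (14850 - 29430) = -24074 - 14580 = -38654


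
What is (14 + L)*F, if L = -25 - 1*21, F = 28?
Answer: -896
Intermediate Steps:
L = -46 (L = -25 - 21 = -46)
(14 + L)*F = (14 - 46)*28 = -32*28 = -896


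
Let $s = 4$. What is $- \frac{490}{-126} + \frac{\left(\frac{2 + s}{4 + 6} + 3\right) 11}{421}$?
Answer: $\frac{75457}{18945} \approx 3.983$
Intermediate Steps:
$- \frac{490}{-126} + \frac{\left(\frac{2 + s}{4 + 6} + 3\right) 11}{421} = - \frac{490}{-126} + \frac{\left(\frac{2 + 4}{4 + 6} + 3\right) 11}{421} = \left(-490\right) \left(- \frac{1}{126}\right) + \left(\frac{6}{10} + 3\right) 11 \cdot \frac{1}{421} = \frac{35}{9} + \left(6 \cdot \frac{1}{10} + 3\right) 11 \cdot \frac{1}{421} = \frac{35}{9} + \left(\frac{3}{5} + 3\right) 11 \cdot \frac{1}{421} = \frac{35}{9} + \frac{18}{5} \cdot 11 \cdot \frac{1}{421} = \frac{35}{9} + \frac{198}{5} \cdot \frac{1}{421} = \frac{35}{9} + \frac{198}{2105} = \frac{75457}{18945}$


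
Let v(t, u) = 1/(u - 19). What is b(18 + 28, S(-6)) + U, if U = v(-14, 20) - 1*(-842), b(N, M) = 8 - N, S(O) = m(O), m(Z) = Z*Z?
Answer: 805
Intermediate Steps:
m(Z) = Z²
v(t, u) = 1/(-19 + u)
S(O) = O²
U = 843 (U = 1/(-19 + 20) - 1*(-842) = 1/1 + 842 = 1 + 842 = 843)
b(18 + 28, S(-6)) + U = (8 - (18 + 28)) + 843 = (8 - 1*46) + 843 = (8 - 46) + 843 = -38 + 843 = 805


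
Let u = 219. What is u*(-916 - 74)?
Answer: -216810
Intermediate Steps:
u*(-916 - 74) = 219*(-916 - 74) = 219*(-990) = -216810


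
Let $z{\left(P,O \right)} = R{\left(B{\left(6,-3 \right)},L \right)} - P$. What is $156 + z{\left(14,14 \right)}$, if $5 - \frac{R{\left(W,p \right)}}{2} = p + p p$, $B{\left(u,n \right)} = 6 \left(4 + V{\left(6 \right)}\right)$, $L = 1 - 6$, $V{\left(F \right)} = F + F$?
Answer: $112$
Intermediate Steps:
$V{\left(F \right)} = 2 F$
$L = -5$ ($L = 1 - 6 = -5$)
$B{\left(u,n \right)} = 96$ ($B{\left(u,n \right)} = 6 \left(4 + 2 \cdot 6\right) = 6 \left(4 + 12\right) = 6 \cdot 16 = 96$)
$R{\left(W,p \right)} = 10 - 2 p - 2 p^{2}$ ($R{\left(W,p \right)} = 10 - 2 \left(p + p p\right) = 10 - 2 \left(p + p^{2}\right) = 10 - \left(2 p + 2 p^{2}\right) = 10 - 2 p - 2 p^{2}$)
$z{\left(P,O \right)} = -30 - P$ ($z{\left(P,O \right)} = \left(10 - -10 - 2 \left(-5\right)^{2}\right) - P = \left(10 + 10 - 50\right) - P = -30 - P$)
$156 + z{\left(14,14 \right)} = 156 - 44 = 112$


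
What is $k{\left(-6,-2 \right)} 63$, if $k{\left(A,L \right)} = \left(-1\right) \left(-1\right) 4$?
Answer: $252$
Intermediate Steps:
$k{\left(A,L \right)} = 4$ ($k{\left(A,L \right)} = 1 \cdot 4 = 4$)
$k{\left(-6,-2 \right)} 63 = 4 \cdot 63 = 252$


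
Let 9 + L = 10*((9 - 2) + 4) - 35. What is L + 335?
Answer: 401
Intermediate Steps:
L = 66 (L = -9 + (10*((9 - 2) + 4) - 35) = -9 + (10*(7 + 4) - 35) = -9 + (10*11 - 35) = -9 + (110 - 35) = -9 + 75 = 66)
L + 335 = 66 + 335 = 401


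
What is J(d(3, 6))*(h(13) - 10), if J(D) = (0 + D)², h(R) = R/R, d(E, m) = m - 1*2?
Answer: -144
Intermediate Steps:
d(E, m) = -2 + m (d(E, m) = m - 2 = -2 + m)
h(R) = 1
J(D) = D²
J(d(3, 6))*(h(13) - 10) = (-2 + 6)²*(1 - 10) = 4²*(-9) = 16*(-9) = -144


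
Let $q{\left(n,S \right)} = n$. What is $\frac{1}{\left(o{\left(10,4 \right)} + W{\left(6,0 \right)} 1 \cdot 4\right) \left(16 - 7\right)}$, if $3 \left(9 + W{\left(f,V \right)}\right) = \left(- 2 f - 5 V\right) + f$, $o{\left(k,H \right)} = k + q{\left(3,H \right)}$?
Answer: $- \frac{1}{279} \approx -0.0035842$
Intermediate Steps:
$o{\left(k,H \right)} = 3 + k$ ($o{\left(k,H \right)} = k + 3 = 3 + k$)
$W{\left(f,V \right)} = -9 - \frac{5 V}{3} - \frac{f}{3}$ ($W{\left(f,V \right)} = -9 + \frac{\left(- 2 f - 5 V\right) + f}{3} = -9 + \frac{\left(- 5 V - 2 f\right) + f}{3} = -9 + \frac{- f - 5 V}{3} = -9 - \left(\frac{f}{3} + \frac{5 V}{3}\right) = -9 - \frac{5 V}{3} - \frac{f}{3}$)
$\frac{1}{\left(o{\left(10,4 \right)} + W{\left(6,0 \right)} 1 \cdot 4\right) \left(16 - 7\right)} = \frac{1}{\left(\left(3 + 10\right) + \left(-9 - 0 - 2\right) 1 \cdot 4\right) \left(16 - 7\right)} = \frac{1}{\left(13 + \left(-9 + 0 - 2\right) 1 \cdot 4\right) 9} = \frac{1}{\left(13 + \left(-11\right) 1 \cdot 4\right) 9} = \frac{1}{\left(13 - 44\right) 9} = \frac{1}{\left(-31\right) 9} = \frac{1}{-279} = - \frac{1}{279}$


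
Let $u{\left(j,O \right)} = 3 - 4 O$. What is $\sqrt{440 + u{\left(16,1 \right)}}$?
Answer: $\sqrt{439} \approx 20.952$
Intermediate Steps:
$\sqrt{440 + u{\left(16,1 \right)}} = \sqrt{440 + \left(3 - 4\right)} = \sqrt{440 - 1} = \sqrt{439}$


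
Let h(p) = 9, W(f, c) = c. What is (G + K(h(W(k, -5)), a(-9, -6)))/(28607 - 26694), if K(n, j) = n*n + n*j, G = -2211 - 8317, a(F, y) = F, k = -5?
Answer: -10528/1913 ≈ -5.5034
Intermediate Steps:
G = -10528
K(n, j) = n² + j*n
(G + K(h(W(k, -5)), a(-9, -6)))/(28607 - 26694) = (-10528 + 9*(-9 + 9))/(28607 - 26694) = (-10528 + 9*0)/1913 = (-10528 + 0)*(1/1913) = -10528*1/1913 = -10528/1913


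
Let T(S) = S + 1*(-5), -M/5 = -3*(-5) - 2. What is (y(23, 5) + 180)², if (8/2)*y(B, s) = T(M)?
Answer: 105625/4 ≈ 26406.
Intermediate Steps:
M = -65 (M = -5*(-3*(-5) - 2) = -5*(15 - 2) = -5*13 = -65)
T(S) = -5 + S (T(S) = S - 5 = -5 + S)
y(B, s) = -35/2 (y(B, s) = (-5 - 65)/4 = (¼)*(-70) = -35/2)
(y(23, 5) + 180)² = (-35/2 + 180)² = (325/2)² = 105625/4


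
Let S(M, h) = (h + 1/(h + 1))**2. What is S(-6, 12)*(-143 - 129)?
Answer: -6704528/169 ≈ -39672.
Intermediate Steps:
S(M, h) = (h + 1/(1 + h))**2
S(-6, 12)*(-143 - 129) = ((1 + 12 + 12**2)**2/(1 + 12)**2)*(-143 - 129) = ((1 + 12 + 144)**2/13**2)*(-272) = ((1/169)*157**2)*(-272) = ((1/169)*24649)*(-272) = (24649/169)*(-272) = -6704528/169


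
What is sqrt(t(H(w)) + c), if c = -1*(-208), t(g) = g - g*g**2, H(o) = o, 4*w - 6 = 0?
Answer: sqrt(3298)/4 ≈ 14.357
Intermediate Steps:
w = 3/2 (w = 3/2 + (1/4)*0 = 3/2 + 0 = 3/2 ≈ 1.5000)
t(g) = g - g**3
c = 208
sqrt(t(H(w)) + c) = sqrt((3/2 - (3/2)**3) + 208) = sqrt((3/2 - 1*27/8) + 208) = sqrt((3/2 - 27/8) + 208) = sqrt(-15/8 + 208) = sqrt(1649/8) = sqrt(3298)/4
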